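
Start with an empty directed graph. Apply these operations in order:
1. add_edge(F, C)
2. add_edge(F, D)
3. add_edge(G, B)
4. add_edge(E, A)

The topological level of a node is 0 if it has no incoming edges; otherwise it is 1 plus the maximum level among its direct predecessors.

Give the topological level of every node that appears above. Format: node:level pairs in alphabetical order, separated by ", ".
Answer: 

Op 1: add_edge(F, C). Edges now: 1
Op 2: add_edge(F, D). Edges now: 2
Op 3: add_edge(G, B). Edges now: 3
Op 4: add_edge(E, A). Edges now: 4
Compute levels (Kahn BFS):
  sources (in-degree 0): E, F, G
  process E: level=0
    E->A: in-degree(A)=0, level(A)=1, enqueue
  process F: level=0
    F->C: in-degree(C)=0, level(C)=1, enqueue
    F->D: in-degree(D)=0, level(D)=1, enqueue
  process G: level=0
    G->B: in-degree(B)=0, level(B)=1, enqueue
  process A: level=1
  process C: level=1
  process D: level=1
  process B: level=1
All levels: A:1, B:1, C:1, D:1, E:0, F:0, G:0

Answer: A:1, B:1, C:1, D:1, E:0, F:0, G:0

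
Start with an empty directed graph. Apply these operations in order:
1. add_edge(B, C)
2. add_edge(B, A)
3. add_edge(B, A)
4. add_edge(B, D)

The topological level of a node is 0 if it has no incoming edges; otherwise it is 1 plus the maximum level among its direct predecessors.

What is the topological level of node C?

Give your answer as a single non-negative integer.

Answer: 1

Derivation:
Op 1: add_edge(B, C). Edges now: 1
Op 2: add_edge(B, A). Edges now: 2
Op 3: add_edge(B, A) (duplicate, no change). Edges now: 2
Op 4: add_edge(B, D). Edges now: 3
Compute levels (Kahn BFS):
  sources (in-degree 0): B
  process B: level=0
    B->A: in-degree(A)=0, level(A)=1, enqueue
    B->C: in-degree(C)=0, level(C)=1, enqueue
    B->D: in-degree(D)=0, level(D)=1, enqueue
  process A: level=1
  process C: level=1
  process D: level=1
All levels: A:1, B:0, C:1, D:1
level(C) = 1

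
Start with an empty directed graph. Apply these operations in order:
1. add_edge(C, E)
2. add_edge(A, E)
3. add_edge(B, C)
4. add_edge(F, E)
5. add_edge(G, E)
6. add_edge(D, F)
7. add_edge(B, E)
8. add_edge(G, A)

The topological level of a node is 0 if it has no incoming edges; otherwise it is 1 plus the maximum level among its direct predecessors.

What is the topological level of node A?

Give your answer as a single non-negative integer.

Op 1: add_edge(C, E). Edges now: 1
Op 2: add_edge(A, E). Edges now: 2
Op 3: add_edge(B, C). Edges now: 3
Op 4: add_edge(F, E). Edges now: 4
Op 5: add_edge(G, E). Edges now: 5
Op 6: add_edge(D, F). Edges now: 6
Op 7: add_edge(B, E). Edges now: 7
Op 8: add_edge(G, A). Edges now: 8
Compute levels (Kahn BFS):
  sources (in-degree 0): B, D, G
  process B: level=0
    B->C: in-degree(C)=0, level(C)=1, enqueue
    B->E: in-degree(E)=4, level(E)>=1
  process D: level=0
    D->F: in-degree(F)=0, level(F)=1, enqueue
  process G: level=0
    G->A: in-degree(A)=0, level(A)=1, enqueue
    G->E: in-degree(E)=3, level(E)>=1
  process C: level=1
    C->E: in-degree(E)=2, level(E)>=2
  process F: level=1
    F->E: in-degree(E)=1, level(E)>=2
  process A: level=1
    A->E: in-degree(E)=0, level(E)=2, enqueue
  process E: level=2
All levels: A:1, B:0, C:1, D:0, E:2, F:1, G:0
level(A) = 1

Answer: 1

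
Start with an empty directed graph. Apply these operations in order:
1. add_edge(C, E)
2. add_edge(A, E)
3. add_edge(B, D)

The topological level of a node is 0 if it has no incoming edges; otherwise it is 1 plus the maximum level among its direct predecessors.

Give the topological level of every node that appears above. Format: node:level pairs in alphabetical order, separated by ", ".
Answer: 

Op 1: add_edge(C, E). Edges now: 1
Op 2: add_edge(A, E). Edges now: 2
Op 3: add_edge(B, D). Edges now: 3
Compute levels (Kahn BFS):
  sources (in-degree 0): A, B, C
  process A: level=0
    A->E: in-degree(E)=1, level(E)>=1
  process B: level=0
    B->D: in-degree(D)=0, level(D)=1, enqueue
  process C: level=0
    C->E: in-degree(E)=0, level(E)=1, enqueue
  process D: level=1
  process E: level=1
All levels: A:0, B:0, C:0, D:1, E:1

Answer: A:0, B:0, C:0, D:1, E:1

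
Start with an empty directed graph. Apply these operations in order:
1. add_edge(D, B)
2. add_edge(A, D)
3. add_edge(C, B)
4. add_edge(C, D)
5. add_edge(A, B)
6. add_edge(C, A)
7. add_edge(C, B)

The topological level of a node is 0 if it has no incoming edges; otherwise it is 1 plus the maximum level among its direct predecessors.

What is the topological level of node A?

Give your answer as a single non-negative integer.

Op 1: add_edge(D, B). Edges now: 1
Op 2: add_edge(A, D). Edges now: 2
Op 3: add_edge(C, B). Edges now: 3
Op 4: add_edge(C, D). Edges now: 4
Op 5: add_edge(A, B). Edges now: 5
Op 6: add_edge(C, A). Edges now: 6
Op 7: add_edge(C, B) (duplicate, no change). Edges now: 6
Compute levels (Kahn BFS):
  sources (in-degree 0): C
  process C: level=0
    C->A: in-degree(A)=0, level(A)=1, enqueue
    C->B: in-degree(B)=2, level(B)>=1
    C->D: in-degree(D)=1, level(D)>=1
  process A: level=1
    A->B: in-degree(B)=1, level(B)>=2
    A->D: in-degree(D)=0, level(D)=2, enqueue
  process D: level=2
    D->B: in-degree(B)=0, level(B)=3, enqueue
  process B: level=3
All levels: A:1, B:3, C:0, D:2
level(A) = 1

Answer: 1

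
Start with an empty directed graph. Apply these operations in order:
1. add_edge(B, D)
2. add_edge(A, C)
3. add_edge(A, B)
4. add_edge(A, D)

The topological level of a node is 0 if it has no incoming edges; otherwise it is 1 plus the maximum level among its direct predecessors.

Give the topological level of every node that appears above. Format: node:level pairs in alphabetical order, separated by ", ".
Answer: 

Answer: A:0, B:1, C:1, D:2

Derivation:
Op 1: add_edge(B, D). Edges now: 1
Op 2: add_edge(A, C). Edges now: 2
Op 3: add_edge(A, B). Edges now: 3
Op 4: add_edge(A, D). Edges now: 4
Compute levels (Kahn BFS):
  sources (in-degree 0): A
  process A: level=0
    A->B: in-degree(B)=0, level(B)=1, enqueue
    A->C: in-degree(C)=0, level(C)=1, enqueue
    A->D: in-degree(D)=1, level(D)>=1
  process B: level=1
    B->D: in-degree(D)=0, level(D)=2, enqueue
  process C: level=1
  process D: level=2
All levels: A:0, B:1, C:1, D:2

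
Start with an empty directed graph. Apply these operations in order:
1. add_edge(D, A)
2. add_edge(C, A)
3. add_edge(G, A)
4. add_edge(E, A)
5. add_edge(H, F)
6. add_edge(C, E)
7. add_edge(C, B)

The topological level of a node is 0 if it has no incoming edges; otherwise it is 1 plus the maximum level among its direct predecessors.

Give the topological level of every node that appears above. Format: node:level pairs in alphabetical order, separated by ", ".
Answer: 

Answer: A:2, B:1, C:0, D:0, E:1, F:1, G:0, H:0

Derivation:
Op 1: add_edge(D, A). Edges now: 1
Op 2: add_edge(C, A). Edges now: 2
Op 3: add_edge(G, A). Edges now: 3
Op 4: add_edge(E, A). Edges now: 4
Op 5: add_edge(H, F). Edges now: 5
Op 6: add_edge(C, E). Edges now: 6
Op 7: add_edge(C, B). Edges now: 7
Compute levels (Kahn BFS):
  sources (in-degree 0): C, D, G, H
  process C: level=0
    C->A: in-degree(A)=3, level(A)>=1
    C->B: in-degree(B)=0, level(B)=1, enqueue
    C->E: in-degree(E)=0, level(E)=1, enqueue
  process D: level=0
    D->A: in-degree(A)=2, level(A)>=1
  process G: level=0
    G->A: in-degree(A)=1, level(A)>=1
  process H: level=0
    H->F: in-degree(F)=0, level(F)=1, enqueue
  process B: level=1
  process E: level=1
    E->A: in-degree(A)=0, level(A)=2, enqueue
  process F: level=1
  process A: level=2
All levels: A:2, B:1, C:0, D:0, E:1, F:1, G:0, H:0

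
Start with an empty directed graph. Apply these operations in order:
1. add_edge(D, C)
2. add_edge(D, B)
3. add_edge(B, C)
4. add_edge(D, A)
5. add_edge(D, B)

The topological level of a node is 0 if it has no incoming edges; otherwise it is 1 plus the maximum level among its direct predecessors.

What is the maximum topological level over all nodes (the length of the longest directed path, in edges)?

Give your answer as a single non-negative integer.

Op 1: add_edge(D, C). Edges now: 1
Op 2: add_edge(D, B). Edges now: 2
Op 3: add_edge(B, C). Edges now: 3
Op 4: add_edge(D, A). Edges now: 4
Op 5: add_edge(D, B) (duplicate, no change). Edges now: 4
Compute levels (Kahn BFS):
  sources (in-degree 0): D
  process D: level=0
    D->A: in-degree(A)=0, level(A)=1, enqueue
    D->B: in-degree(B)=0, level(B)=1, enqueue
    D->C: in-degree(C)=1, level(C)>=1
  process A: level=1
  process B: level=1
    B->C: in-degree(C)=0, level(C)=2, enqueue
  process C: level=2
All levels: A:1, B:1, C:2, D:0
max level = 2

Answer: 2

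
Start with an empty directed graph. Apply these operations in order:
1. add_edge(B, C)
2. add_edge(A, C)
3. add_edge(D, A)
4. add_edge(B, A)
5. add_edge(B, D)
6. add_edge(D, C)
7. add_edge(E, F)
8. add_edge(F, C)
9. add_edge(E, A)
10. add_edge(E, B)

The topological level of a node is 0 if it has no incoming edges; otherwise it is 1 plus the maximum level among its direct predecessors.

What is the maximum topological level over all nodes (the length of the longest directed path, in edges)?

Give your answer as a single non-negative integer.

Answer: 4

Derivation:
Op 1: add_edge(B, C). Edges now: 1
Op 2: add_edge(A, C). Edges now: 2
Op 3: add_edge(D, A). Edges now: 3
Op 4: add_edge(B, A). Edges now: 4
Op 5: add_edge(B, D). Edges now: 5
Op 6: add_edge(D, C). Edges now: 6
Op 7: add_edge(E, F). Edges now: 7
Op 8: add_edge(F, C). Edges now: 8
Op 9: add_edge(E, A). Edges now: 9
Op 10: add_edge(E, B). Edges now: 10
Compute levels (Kahn BFS):
  sources (in-degree 0): E
  process E: level=0
    E->A: in-degree(A)=2, level(A)>=1
    E->B: in-degree(B)=0, level(B)=1, enqueue
    E->F: in-degree(F)=0, level(F)=1, enqueue
  process B: level=1
    B->A: in-degree(A)=1, level(A)>=2
    B->C: in-degree(C)=3, level(C)>=2
    B->D: in-degree(D)=0, level(D)=2, enqueue
  process F: level=1
    F->C: in-degree(C)=2, level(C)>=2
  process D: level=2
    D->A: in-degree(A)=0, level(A)=3, enqueue
    D->C: in-degree(C)=1, level(C)>=3
  process A: level=3
    A->C: in-degree(C)=0, level(C)=4, enqueue
  process C: level=4
All levels: A:3, B:1, C:4, D:2, E:0, F:1
max level = 4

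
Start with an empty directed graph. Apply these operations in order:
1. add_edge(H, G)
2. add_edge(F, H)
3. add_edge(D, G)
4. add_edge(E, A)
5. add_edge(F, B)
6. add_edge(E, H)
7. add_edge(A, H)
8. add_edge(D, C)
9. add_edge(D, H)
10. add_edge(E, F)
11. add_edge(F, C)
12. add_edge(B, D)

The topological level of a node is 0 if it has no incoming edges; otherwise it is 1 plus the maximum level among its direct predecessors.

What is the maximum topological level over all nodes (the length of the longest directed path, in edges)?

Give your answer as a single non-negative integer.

Op 1: add_edge(H, G). Edges now: 1
Op 2: add_edge(F, H). Edges now: 2
Op 3: add_edge(D, G). Edges now: 3
Op 4: add_edge(E, A). Edges now: 4
Op 5: add_edge(F, B). Edges now: 5
Op 6: add_edge(E, H). Edges now: 6
Op 7: add_edge(A, H). Edges now: 7
Op 8: add_edge(D, C). Edges now: 8
Op 9: add_edge(D, H). Edges now: 9
Op 10: add_edge(E, F). Edges now: 10
Op 11: add_edge(F, C). Edges now: 11
Op 12: add_edge(B, D). Edges now: 12
Compute levels (Kahn BFS):
  sources (in-degree 0): E
  process E: level=0
    E->A: in-degree(A)=0, level(A)=1, enqueue
    E->F: in-degree(F)=0, level(F)=1, enqueue
    E->H: in-degree(H)=3, level(H)>=1
  process A: level=1
    A->H: in-degree(H)=2, level(H)>=2
  process F: level=1
    F->B: in-degree(B)=0, level(B)=2, enqueue
    F->C: in-degree(C)=1, level(C)>=2
    F->H: in-degree(H)=1, level(H)>=2
  process B: level=2
    B->D: in-degree(D)=0, level(D)=3, enqueue
  process D: level=3
    D->C: in-degree(C)=0, level(C)=4, enqueue
    D->G: in-degree(G)=1, level(G)>=4
    D->H: in-degree(H)=0, level(H)=4, enqueue
  process C: level=4
  process H: level=4
    H->G: in-degree(G)=0, level(G)=5, enqueue
  process G: level=5
All levels: A:1, B:2, C:4, D:3, E:0, F:1, G:5, H:4
max level = 5

Answer: 5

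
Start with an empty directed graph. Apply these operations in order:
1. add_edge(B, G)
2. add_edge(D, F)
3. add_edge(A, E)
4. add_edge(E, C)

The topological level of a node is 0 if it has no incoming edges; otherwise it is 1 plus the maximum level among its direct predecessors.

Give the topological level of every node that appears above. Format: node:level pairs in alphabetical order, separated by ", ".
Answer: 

Op 1: add_edge(B, G). Edges now: 1
Op 2: add_edge(D, F). Edges now: 2
Op 3: add_edge(A, E). Edges now: 3
Op 4: add_edge(E, C). Edges now: 4
Compute levels (Kahn BFS):
  sources (in-degree 0): A, B, D
  process A: level=0
    A->E: in-degree(E)=0, level(E)=1, enqueue
  process B: level=0
    B->G: in-degree(G)=0, level(G)=1, enqueue
  process D: level=0
    D->F: in-degree(F)=0, level(F)=1, enqueue
  process E: level=1
    E->C: in-degree(C)=0, level(C)=2, enqueue
  process G: level=1
  process F: level=1
  process C: level=2
All levels: A:0, B:0, C:2, D:0, E:1, F:1, G:1

Answer: A:0, B:0, C:2, D:0, E:1, F:1, G:1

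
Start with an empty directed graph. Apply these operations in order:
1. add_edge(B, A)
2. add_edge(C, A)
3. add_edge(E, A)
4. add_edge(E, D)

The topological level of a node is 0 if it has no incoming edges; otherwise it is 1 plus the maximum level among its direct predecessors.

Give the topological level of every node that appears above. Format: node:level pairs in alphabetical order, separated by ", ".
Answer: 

Answer: A:1, B:0, C:0, D:1, E:0

Derivation:
Op 1: add_edge(B, A). Edges now: 1
Op 2: add_edge(C, A). Edges now: 2
Op 3: add_edge(E, A). Edges now: 3
Op 4: add_edge(E, D). Edges now: 4
Compute levels (Kahn BFS):
  sources (in-degree 0): B, C, E
  process B: level=0
    B->A: in-degree(A)=2, level(A)>=1
  process C: level=0
    C->A: in-degree(A)=1, level(A)>=1
  process E: level=0
    E->A: in-degree(A)=0, level(A)=1, enqueue
    E->D: in-degree(D)=0, level(D)=1, enqueue
  process A: level=1
  process D: level=1
All levels: A:1, B:0, C:0, D:1, E:0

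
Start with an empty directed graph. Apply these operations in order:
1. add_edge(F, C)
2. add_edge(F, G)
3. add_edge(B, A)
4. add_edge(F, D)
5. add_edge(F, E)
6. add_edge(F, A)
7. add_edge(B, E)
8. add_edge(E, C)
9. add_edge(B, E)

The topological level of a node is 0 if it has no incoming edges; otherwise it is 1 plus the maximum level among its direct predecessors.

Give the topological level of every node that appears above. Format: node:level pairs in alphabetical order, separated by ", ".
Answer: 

Answer: A:1, B:0, C:2, D:1, E:1, F:0, G:1

Derivation:
Op 1: add_edge(F, C). Edges now: 1
Op 2: add_edge(F, G). Edges now: 2
Op 3: add_edge(B, A). Edges now: 3
Op 4: add_edge(F, D). Edges now: 4
Op 5: add_edge(F, E). Edges now: 5
Op 6: add_edge(F, A). Edges now: 6
Op 7: add_edge(B, E). Edges now: 7
Op 8: add_edge(E, C). Edges now: 8
Op 9: add_edge(B, E) (duplicate, no change). Edges now: 8
Compute levels (Kahn BFS):
  sources (in-degree 0): B, F
  process B: level=0
    B->A: in-degree(A)=1, level(A)>=1
    B->E: in-degree(E)=1, level(E)>=1
  process F: level=0
    F->A: in-degree(A)=0, level(A)=1, enqueue
    F->C: in-degree(C)=1, level(C)>=1
    F->D: in-degree(D)=0, level(D)=1, enqueue
    F->E: in-degree(E)=0, level(E)=1, enqueue
    F->G: in-degree(G)=0, level(G)=1, enqueue
  process A: level=1
  process D: level=1
  process E: level=1
    E->C: in-degree(C)=0, level(C)=2, enqueue
  process G: level=1
  process C: level=2
All levels: A:1, B:0, C:2, D:1, E:1, F:0, G:1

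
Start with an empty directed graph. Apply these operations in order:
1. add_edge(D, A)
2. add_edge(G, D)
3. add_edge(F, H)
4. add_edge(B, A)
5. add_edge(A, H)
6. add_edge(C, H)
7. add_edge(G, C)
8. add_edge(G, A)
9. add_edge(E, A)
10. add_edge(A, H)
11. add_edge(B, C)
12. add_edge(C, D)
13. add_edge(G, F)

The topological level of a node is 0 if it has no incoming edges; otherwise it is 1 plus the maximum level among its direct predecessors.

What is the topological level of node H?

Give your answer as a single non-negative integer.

Op 1: add_edge(D, A). Edges now: 1
Op 2: add_edge(G, D). Edges now: 2
Op 3: add_edge(F, H). Edges now: 3
Op 4: add_edge(B, A). Edges now: 4
Op 5: add_edge(A, H). Edges now: 5
Op 6: add_edge(C, H). Edges now: 6
Op 7: add_edge(G, C). Edges now: 7
Op 8: add_edge(G, A). Edges now: 8
Op 9: add_edge(E, A). Edges now: 9
Op 10: add_edge(A, H) (duplicate, no change). Edges now: 9
Op 11: add_edge(B, C). Edges now: 10
Op 12: add_edge(C, D). Edges now: 11
Op 13: add_edge(G, F). Edges now: 12
Compute levels (Kahn BFS):
  sources (in-degree 0): B, E, G
  process B: level=0
    B->A: in-degree(A)=3, level(A)>=1
    B->C: in-degree(C)=1, level(C)>=1
  process E: level=0
    E->A: in-degree(A)=2, level(A)>=1
  process G: level=0
    G->A: in-degree(A)=1, level(A)>=1
    G->C: in-degree(C)=0, level(C)=1, enqueue
    G->D: in-degree(D)=1, level(D)>=1
    G->F: in-degree(F)=0, level(F)=1, enqueue
  process C: level=1
    C->D: in-degree(D)=0, level(D)=2, enqueue
    C->H: in-degree(H)=2, level(H)>=2
  process F: level=1
    F->H: in-degree(H)=1, level(H)>=2
  process D: level=2
    D->A: in-degree(A)=0, level(A)=3, enqueue
  process A: level=3
    A->H: in-degree(H)=0, level(H)=4, enqueue
  process H: level=4
All levels: A:3, B:0, C:1, D:2, E:0, F:1, G:0, H:4
level(H) = 4

Answer: 4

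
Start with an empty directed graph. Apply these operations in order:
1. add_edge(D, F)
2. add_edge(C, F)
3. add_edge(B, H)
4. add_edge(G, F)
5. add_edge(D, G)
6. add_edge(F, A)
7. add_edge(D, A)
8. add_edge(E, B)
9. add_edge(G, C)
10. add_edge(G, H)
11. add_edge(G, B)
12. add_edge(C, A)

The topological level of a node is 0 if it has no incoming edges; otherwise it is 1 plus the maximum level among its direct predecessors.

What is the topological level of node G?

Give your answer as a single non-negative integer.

Op 1: add_edge(D, F). Edges now: 1
Op 2: add_edge(C, F). Edges now: 2
Op 3: add_edge(B, H). Edges now: 3
Op 4: add_edge(G, F). Edges now: 4
Op 5: add_edge(D, G). Edges now: 5
Op 6: add_edge(F, A). Edges now: 6
Op 7: add_edge(D, A). Edges now: 7
Op 8: add_edge(E, B). Edges now: 8
Op 9: add_edge(G, C). Edges now: 9
Op 10: add_edge(G, H). Edges now: 10
Op 11: add_edge(G, B). Edges now: 11
Op 12: add_edge(C, A). Edges now: 12
Compute levels (Kahn BFS):
  sources (in-degree 0): D, E
  process D: level=0
    D->A: in-degree(A)=2, level(A)>=1
    D->F: in-degree(F)=2, level(F)>=1
    D->G: in-degree(G)=0, level(G)=1, enqueue
  process E: level=0
    E->B: in-degree(B)=1, level(B)>=1
  process G: level=1
    G->B: in-degree(B)=0, level(B)=2, enqueue
    G->C: in-degree(C)=0, level(C)=2, enqueue
    G->F: in-degree(F)=1, level(F)>=2
    G->H: in-degree(H)=1, level(H)>=2
  process B: level=2
    B->H: in-degree(H)=0, level(H)=3, enqueue
  process C: level=2
    C->A: in-degree(A)=1, level(A)>=3
    C->F: in-degree(F)=0, level(F)=3, enqueue
  process H: level=3
  process F: level=3
    F->A: in-degree(A)=0, level(A)=4, enqueue
  process A: level=4
All levels: A:4, B:2, C:2, D:0, E:0, F:3, G:1, H:3
level(G) = 1

Answer: 1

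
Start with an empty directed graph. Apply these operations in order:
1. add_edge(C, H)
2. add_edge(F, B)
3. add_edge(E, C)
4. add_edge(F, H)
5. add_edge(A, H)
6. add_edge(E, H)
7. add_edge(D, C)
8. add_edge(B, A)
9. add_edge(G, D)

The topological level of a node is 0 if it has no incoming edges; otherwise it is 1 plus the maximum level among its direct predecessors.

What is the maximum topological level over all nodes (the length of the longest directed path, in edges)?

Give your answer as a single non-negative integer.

Answer: 3

Derivation:
Op 1: add_edge(C, H). Edges now: 1
Op 2: add_edge(F, B). Edges now: 2
Op 3: add_edge(E, C). Edges now: 3
Op 4: add_edge(F, H). Edges now: 4
Op 5: add_edge(A, H). Edges now: 5
Op 6: add_edge(E, H). Edges now: 6
Op 7: add_edge(D, C). Edges now: 7
Op 8: add_edge(B, A). Edges now: 8
Op 9: add_edge(G, D). Edges now: 9
Compute levels (Kahn BFS):
  sources (in-degree 0): E, F, G
  process E: level=0
    E->C: in-degree(C)=1, level(C)>=1
    E->H: in-degree(H)=3, level(H)>=1
  process F: level=0
    F->B: in-degree(B)=0, level(B)=1, enqueue
    F->H: in-degree(H)=2, level(H)>=1
  process G: level=0
    G->D: in-degree(D)=0, level(D)=1, enqueue
  process B: level=1
    B->A: in-degree(A)=0, level(A)=2, enqueue
  process D: level=1
    D->C: in-degree(C)=0, level(C)=2, enqueue
  process A: level=2
    A->H: in-degree(H)=1, level(H)>=3
  process C: level=2
    C->H: in-degree(H)=0, level(H)=3, enqueue
  process H: level=3
All levels: A:2, B:1, C:2, D:1, E:0, F:0, G:0, H:3
max level = 3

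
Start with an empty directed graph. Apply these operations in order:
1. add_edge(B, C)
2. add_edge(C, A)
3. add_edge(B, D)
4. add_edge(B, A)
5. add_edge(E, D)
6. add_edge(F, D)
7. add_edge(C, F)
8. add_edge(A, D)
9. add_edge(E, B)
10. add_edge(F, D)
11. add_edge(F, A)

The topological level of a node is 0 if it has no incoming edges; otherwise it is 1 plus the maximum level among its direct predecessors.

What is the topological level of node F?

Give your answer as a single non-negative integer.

Op 1: add_edge(B, C). Edges now: 1
Op 2: add_edge(C, A). Edges now: 2
Op 3: add_edge(B, D). Edges now: 3
Op 4: add_edge(B, A). Edges now: 4
Op 5: add_edge(E, D). Edges now: 5
Op 6: add_edge(F, D). Edges now: 6
Op 7: add_edge(C, F). Edges now: 7
Op 8: add_edge(A, D). Edges now: 8
Op 9: add_edge(E, B). Edges now: 9
Op 10: add_edge(F, D) (duplicate, no change). Edges now: 9
Op 11: add_edge(F, A). Edges now: 10
Compute levels (Kahn BFS):
  sources (in-degree 0): E
  process E: level=0
    E->B: in-degree(B)=0, level(B)=1, enqueue
    E->D: in-degree(D)=3, level(D)>=1
  process B: level=1
    B->A: in-degree(A)=2, level(A)>=2
    B->C: in-degree(C)=0, level(C)=2, enqueue
    B->D: in-degree(D)=2, level(D)>=2
  process C: level=2
    C->A: in-degree(A)=1, level(A)>=3
    C->F: in-degree(F)=0, level(F)=3, enqueue
  process F: level=3
    F->A: in-degree(A)=0, level(A)=4, enqueue
    F->D: in-degree(D)=1, level(D)>=4
  process A: level=4
    A->D: in-degree(D)=0, level(D)=5, enqueue
  process D: level=5
All levels: A:4, B:1, C:2, D:5, E:0, F:3
level(F) = 3

Answer: 3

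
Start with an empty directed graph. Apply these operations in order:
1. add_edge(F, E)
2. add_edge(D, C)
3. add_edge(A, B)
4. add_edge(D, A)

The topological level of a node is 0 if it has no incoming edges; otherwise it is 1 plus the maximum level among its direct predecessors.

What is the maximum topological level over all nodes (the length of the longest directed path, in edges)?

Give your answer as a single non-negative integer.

Answer: 2

Derivation:
Op 1: add_edge(F, E). Edges now: 1
Op 2: add_edge(D, C). Edges now: 2
Op 3: add_edge(A, B). Edges now: 3
Op 4: add_edge(D, A). Edges now: 4
Compute levels (Kahn BFS):
  sources (in-degree 0): D, F
  process D: level=0
    D->A: in-degree(A)=0, level(A)=1, enqueue
    D->C: in-degree(C)=0, level(C)=1, enqueue
  process F: level=0
    F->E: in-degree(E)=0, level(E)=1, enqueue
  process A: level=1
    A->B: in-degree(B)=0, level(B)=2, enqueue
  process C: level=1
  process E: level=1
  process B: level=2
All levels: A:1, B:2, C:1, D:0, E:1, F:0
max level = 2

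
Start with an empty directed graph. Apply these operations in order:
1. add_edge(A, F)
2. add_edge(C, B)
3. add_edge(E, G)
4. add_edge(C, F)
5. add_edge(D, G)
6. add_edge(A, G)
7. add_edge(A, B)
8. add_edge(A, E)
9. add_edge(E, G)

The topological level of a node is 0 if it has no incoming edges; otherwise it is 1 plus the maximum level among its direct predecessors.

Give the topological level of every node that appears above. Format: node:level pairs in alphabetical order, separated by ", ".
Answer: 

Answer: A:0, B:1, C:0, D:0, E:1, F:1, G:2

Derivation:
Op 1: add_edge(A, F). Edges now: 1
Op 2: add_edge(C, B). Edges now: 2
Op 3: add_edge(E, G). Edges now: 3
Op 4: add_edge(C, F). Edges now: 4
Op 5: add_edge(D, G). Edges now: 5
Op 6: add_edge(A, G). Edges now: 6
Op 7: add_edge(A, B). Edges now: 7
Op 8: add_edge(A, E). Edges now: 8
Op 9: add_edge(E, G) (duplicate, no change). Edges now: 8
Compute levels (Kahn BFS):
  sources (in-degree 0): A, C, D
  process A: level=0
    A->B: in-degree(B)=1, level(B)>=1
    A->E: in-degree(E)=0, level(E)=1, enqueue
    A->F: in-degree(F)=1, level(F)>=1
    A->G: in-degree(G)=2, level(G)>=1
  process C: level=0
    C->B: in-degree(B)=0, level(B)=1, enqueue
    C->F: in-degree(F)=0, level(F)=1, enqueue
  process D: level=0
    D->G: in-degree(G)=1, level(G)>=1
  process E: level=1
    E->G: in-degree(G)=0, level(G)=2, enqueue
  process B: level=1
  process F: level=1
  process G: level=2
All levels: A:0, B:1, C:0, D:0, E:1, F:1, G:2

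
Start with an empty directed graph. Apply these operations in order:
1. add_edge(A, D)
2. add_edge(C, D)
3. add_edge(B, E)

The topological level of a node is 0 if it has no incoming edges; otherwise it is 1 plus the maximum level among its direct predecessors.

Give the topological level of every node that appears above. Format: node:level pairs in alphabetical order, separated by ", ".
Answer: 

Op 1: add_edge(A, D). Edges now: 1
Op 2: add_edge(C, D). Edges now: 2
Op 3: add_edge(B, E). Edges now: 3
Compute levels (Kahn BFS):
  sources (in-degree 0): A, B, C
  process A: level=0
    A->D: in-degree(D)=1, level(D)>=1
  process B: level=0
    B->E: in-degree(E)=0, level(E)=1, enqueue
  process C: level=0
    C->D: in-degree(D)=0, level(D)=1, enqueue
  process E: level=1
  process D: level=1
All levels: A:0, B:0, C:0, D:1, E:1

Answer: A:0, B:0, C:0, D:1, E:1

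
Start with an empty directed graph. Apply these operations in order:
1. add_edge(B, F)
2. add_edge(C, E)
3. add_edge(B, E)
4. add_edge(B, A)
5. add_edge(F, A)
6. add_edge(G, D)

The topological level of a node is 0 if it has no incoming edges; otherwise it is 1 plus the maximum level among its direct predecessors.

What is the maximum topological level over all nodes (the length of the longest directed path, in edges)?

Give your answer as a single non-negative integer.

Answer: 2

Derivation:
Op 1: add_edge(B, F). Edges now: 1
Op 2: add_edge(C, E). Edges now: 2
Op 3: add_edge(B, E). Edges now: 3
Op 4: add_edge(B, A). Edges now: 4
Op 5: add_edge(F, A). Edges now: 5
Op 6: add_edge(G, D). Edges now: 6
Compute levels (Kahn BFS):
  sources (in-degree 0): B, C, G
  process B: level=0
    B->A: in-degree(A)=1, level(A)>=1
    B->E: in-degree(E)=1, level(E)>=1
    B->F: in-degree(F)=0, level(F)=1, enqueue
  process C: level=0
    C->E: in-degree(E)=0, level(E)=1, enqueue
  process G: level=0
    G->D: in-degree(D)=0, level(D)=1, enqueue
  process F: level=1
    F->A: in-degree(A)=0, level(A)=2, enqueue
  process E: level=1
  process D: level=1
  process A: level=2
All levels: A:2, B:0, C:0, D:1, E:1, F:1, G:0
max level = 2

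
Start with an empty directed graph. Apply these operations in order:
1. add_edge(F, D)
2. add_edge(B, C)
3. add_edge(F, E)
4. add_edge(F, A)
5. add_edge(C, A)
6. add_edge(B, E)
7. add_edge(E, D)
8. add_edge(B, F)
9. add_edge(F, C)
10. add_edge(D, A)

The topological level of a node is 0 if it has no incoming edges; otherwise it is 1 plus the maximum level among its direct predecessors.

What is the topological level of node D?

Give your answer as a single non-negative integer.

Answer: 3

Derivation:
Op 1: add_edge(F, D). Edges now: 1
Op 2: add_edge(B, C). Edges now: 2
Op 3: add_edge(F, E). Edges now: 3
Op 4: add_edge(F, A). Edges now: 4
Op 5: add_edge(C, A). Edges now: 5
Op 6: add_edge(B, E). Edges now: 6
Op 7: add_edge(E, D). Edges now: 7
Op 8: add_edge(B, F). Edges now: 8
Op 9: add_edge(F, C). Edges now: 9
Op 10: add_edge(D, A). Edges now: 10
Compute levels (Kahn BFS):
  sources (in-degree 0): B
  process B: level=0
    B->C: in-degree(C)=1, level(C)>=1
    B->E: in-degree(E)=1, level(E)>=1
    B->F: in-degree(F)=0, level(F)=1, enqueue
  process F: level=1
    F->A: in-degree(A)=2, level(A)>=2
    F->C: in-degree(C)=0, level(C)=2, enqueue
    F->D: in-degree(D)=1, level(D)>=2
    F->E: in-degree(E)=0, level(E)=2, enqueue
  process C: level=2
    C->A: in-degree(A)=1, level(A)>=3
  process E: level=2
    E->D: in-degree(D)=0, level(D)=3, enqueue
  process D: level=3
    D->A: in-degree(A)=0, level(A)=4, enqueue
  process A: level=4
All levels: A:4, B:0, C:2, D:3, E:2, F:1
level(D) = 3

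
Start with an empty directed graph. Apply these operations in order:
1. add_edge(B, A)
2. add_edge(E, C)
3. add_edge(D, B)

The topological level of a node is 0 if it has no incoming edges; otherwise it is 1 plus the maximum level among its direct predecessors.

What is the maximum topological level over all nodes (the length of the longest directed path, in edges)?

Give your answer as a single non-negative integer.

Op 1: add_edge(B, A). Edges now: 1
Op 2: add_edge(E, C). Edges now: 2
Op 3: add_edge(D, B). Edges now: 3
Compute levels (Kahn BFS):
  sources (in-degree 0): D, E
  process D: level=0
    D->B: in-degree(B)=0, level(B)=1, enqueue
  process E: level=0
    E->C: in-degree(C)=0, level(C)=1, enqueue
  process B: level=1
    B->A: in-degree(A)=0, level(A)=2, enqueue
  process C: level=1
  process A: level=2
All levels: A:2, B:1, C:1, D:0, E:0
max level = 2

Answer: 2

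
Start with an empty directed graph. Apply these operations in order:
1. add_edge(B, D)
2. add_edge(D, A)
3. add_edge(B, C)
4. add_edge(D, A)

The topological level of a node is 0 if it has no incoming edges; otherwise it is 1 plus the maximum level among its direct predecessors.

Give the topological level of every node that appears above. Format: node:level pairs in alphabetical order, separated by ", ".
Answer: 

Answer: A:2, B:0, C:1, D:1

Derivation:
Op 1: add_edge(B, D). Edges now: 1
Op 2: add_edge(D, A). Edges now: 2
Op 3: add_edge(B, C). Edges now: 3
Op 4: add_edge(D, A) (duplicate, no change). Edges now: 3
Compute levels (Kahn BFS):
  sources (in-degree 0): B
  process B: level=0
    B->C: in-degree(C)=0, level(C)=1, enqueue
    B->D: in-degree(D)=0, level(D)=1, enqueue
  process C: level=1
  process D: level=1
    D->A: in-degree(A)=0, level(A)=2, enqueue
  process A: level=2
All levels: A:2, B:0, C:1, D:1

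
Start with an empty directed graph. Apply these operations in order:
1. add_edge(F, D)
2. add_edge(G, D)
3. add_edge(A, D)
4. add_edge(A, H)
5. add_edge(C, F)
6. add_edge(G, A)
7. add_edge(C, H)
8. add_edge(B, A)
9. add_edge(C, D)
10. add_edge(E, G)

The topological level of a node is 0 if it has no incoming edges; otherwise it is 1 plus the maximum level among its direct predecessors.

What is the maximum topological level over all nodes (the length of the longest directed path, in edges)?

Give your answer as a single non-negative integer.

Op 1: add_edge(F, D). Edges now: 1
Op 2: add_edge(G, D). Edges now: 2
Op 3: add_edge(A, D). Edges now: 3
Op 4: add_edge(A, H). Edges now: 4
Op 5: add_edge(C, F). Edges now: 5
Op 6: add_edge(G, A). Edges now: 6
Op 7: add_edge(C, H). Edges now: 7
Op 8: add_edge(B, A). Edges now: 8
Op 9: add_edge(C, D). Edges now: 9
Op 10: add_edge(E, G). Edges now: 10
Compute levels (Kahn BFS):
  sources (in-degree 0): B, C, E
  process B: level=0
    B->A: in-degree(A)=1, level(A)>=1
  process C: level=0
    C->D: in-degree(D)=3, level(D)>=1
    C->F: in-degree(F)=0, level(F)=1, enqueue
    C->H: in-degree(H)=1, level(H)>=1
  process E: level=0
    E->G: in-degree(G)=0, level(G)=1, enqueue
  process F: level=1
    F->D: in-degree(D)=2, level(D)>=2
  process G: level=1
    G->A: in-degree(A)=0, level(A)=2, enqueue
    G->D: in-degree(D)=1, level(D)>=2
  process A: level=2
    A->D: in-degree(D)=0, level(D)=3, enqueue
    A->H: in-degree(H)=0, level(H)=3, enqueue
  process D: level=3
  process H: level=3
All levels: A:2, B:0, C:0, D:3, E:0, F:1, G:1, H:3
max level = 3

Answer: 3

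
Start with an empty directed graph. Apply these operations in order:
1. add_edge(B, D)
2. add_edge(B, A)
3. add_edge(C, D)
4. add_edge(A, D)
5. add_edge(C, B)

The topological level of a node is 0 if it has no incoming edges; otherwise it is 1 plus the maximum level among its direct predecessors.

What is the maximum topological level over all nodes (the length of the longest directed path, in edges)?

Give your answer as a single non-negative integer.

Answer: 3

Derivation:
Op 1: add_edge(B, D). Edges now: 1
Op 2: add_edge(B, A). Edges now: 2
Op 3: add_edge(C, D). Edges now: 3
Op 4: add_edge(A, D). Edges now: 4
Op 5: add_edge(C, B). Edges now: 5
Compute levels (Kahn BFS):
  sources (in-degree 0): C
  process C: level=0
    C->B: in-degree(B)=0, level(B)=1, enqueue
    C->D: in-degree(D)=2, level(D)>=1
  process B: level=1
    B->A: in-degree(A)=0, level(A)=2, enqueue
    B->D: in-degree(D)=1, level(D)>=2
  process A: level=2
    A->D: in-degree(D)=0, level(D)=3, enqueue
  process D: level=3
All levels: A:2, B:1, C:0, D:3
max level = 3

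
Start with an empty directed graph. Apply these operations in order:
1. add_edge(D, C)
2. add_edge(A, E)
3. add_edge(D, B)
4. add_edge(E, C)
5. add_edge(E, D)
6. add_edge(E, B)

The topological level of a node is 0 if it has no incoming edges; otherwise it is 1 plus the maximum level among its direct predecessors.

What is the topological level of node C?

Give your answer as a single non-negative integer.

Answer: 3

Derivation:
Op 1: add_edge(D, C). Edges now: 1
Op 2: add_edge(A, E). Edges now: 2
Op 3: add_edge(D, B). Edges now: 3
Op 4: add_edge(E, C). Edges now: 4
Op 5: add_edge(E, D). Edges now: 5
Op 6: add_edge(E, B). Edges now: 6
Compute levels (Kahn BFS):
  sources (in-degree 0): A
  process A: level=0
    A->E: in-degree(E)=0, level(E)=1, enqueue
  process E: level=1
    E->B: in-degree(B)=1, level(B)>=2
    E->C: in-degree(C)=1, level(C)>=2
    E->D: in-degree(D)=0, level(D)=2, enqueue
  process D: level=2
    D->B: in-degree(B)=0, level(B)=3, enqueue
    D->C: in-degree(C)=0, level(C)=3, enqueue
  process B: level=3
  process C: level=3
All levels: A:0, B:3, C:3, D:2, E:1
level(C) = 3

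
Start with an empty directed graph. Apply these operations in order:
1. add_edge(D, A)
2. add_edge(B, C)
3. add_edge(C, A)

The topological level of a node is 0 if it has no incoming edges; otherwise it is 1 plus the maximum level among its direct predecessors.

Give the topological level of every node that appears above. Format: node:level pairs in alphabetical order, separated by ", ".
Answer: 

Op 1: add_edge(D, A). Edges now: 1
Op 2: add_edge(B, C). Edges now: 2
Op 3: add_edge(C, A). Edges now: 3
Compute levels (Kahn BFS):
  sources (in-degree 0): B, D
  process B: level=0
    B->C: in-degree(C)=0, level(C)=1, enqueue
  process D: level=0
    D->A: in-degree(A)=1, level(A)>=1
  process C: level=1
    C->A: in-degree(A)=0, level(A)=2, enqueue
  process A: level=2
All levels: A:2, B:0, C:1, D:0

Answer: A:2, B:0, C:1, D:0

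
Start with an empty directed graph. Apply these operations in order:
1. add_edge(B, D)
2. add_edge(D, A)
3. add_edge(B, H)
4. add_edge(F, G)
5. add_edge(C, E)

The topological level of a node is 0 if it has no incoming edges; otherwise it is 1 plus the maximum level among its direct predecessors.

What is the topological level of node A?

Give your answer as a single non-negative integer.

Answer: 2

Derivation:
Op 1: add_edge(B, D). Edges now: 1
Op 2: add_edge(D, A). Edges now: 2
Op 3: add_edge(B, H). Edges now: 3
Op 4: add_edge(F, G). Edges now: 4
Op 5: add_edge(C, E). Edges now: 5
Compute levels (Kahn BFS):
  sources (in-degree 0): B, C, F
  process B: level=0
    B->D: in-degree(D)=0, level(D)=1, enqueue
    B->H: in-degree(H)=0, level(H)=1, enqueue
  process C: level=0
    C->E: in-degree(E)=0, level(E)=1, enqueue
  process F: level=0
    F->G: in-degree(G)=0, level(G)=1, enqueue
  process D: level=1
    D->A: in-degree(A)=0, level(A)=2, enqueue
  process H: level=1
  process E: level=1
  process G: level=1
  process A: level=2
All levels: A:2, B:0, C:0, D:1, E:1, F:0, G:1, H:1
level(A) = 2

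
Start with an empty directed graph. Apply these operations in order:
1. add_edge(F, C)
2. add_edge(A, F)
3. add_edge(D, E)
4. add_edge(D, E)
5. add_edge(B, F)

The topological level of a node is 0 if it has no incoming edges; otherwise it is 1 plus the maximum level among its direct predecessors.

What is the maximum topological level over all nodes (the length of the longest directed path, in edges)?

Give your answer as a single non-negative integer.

Op 1: add_edge(F, C). Edges now: 1
Op 2: add_edge(A, F). Edges now: 2
Op 3: add_edge(D, E). Edges now: 3
Op 4: add_edge(D, E) (duplicate, no change). Edges now: 3
Op 5: add_edge(B, F). Edges now: 4
Compute levels (Kahn BFS):
  sources (in-degree 0): A, B, D
  process A: level=0
    A->F: in-degree(F)=1, level(F)>=1
  process B: level=0
    B->F: in-degree(F)=0, level(F)=1, enqueue
  process D: level=0
    D->E: in-degree(E)=0, level(E)=1, enqueue
  process F: level=1
    F->C: in-degree(C)=0, level(C)=2, enqueue
  process E: level=1
  process C: level=2
All levels: A:0, B:0, C:2, D:0, E:1, F:1
max level = 2

Answer: 2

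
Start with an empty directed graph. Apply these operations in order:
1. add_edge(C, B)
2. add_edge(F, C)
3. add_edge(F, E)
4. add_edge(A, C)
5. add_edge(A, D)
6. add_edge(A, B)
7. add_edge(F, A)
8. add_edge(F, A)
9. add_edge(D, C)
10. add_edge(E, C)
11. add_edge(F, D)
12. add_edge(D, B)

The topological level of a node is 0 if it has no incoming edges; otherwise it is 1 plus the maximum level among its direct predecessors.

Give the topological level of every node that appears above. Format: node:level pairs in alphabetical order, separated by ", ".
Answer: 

Answer: A:1, B:4, C:3, D:2, E:1, F:0

Derivation:
Op 1: add_edge(C, B). Edges now: 1
Op 2: add_edge(F, C). Edges now: 2
Op 3: add_edge(F, E). Edges now: 3
Op 4: add_edge(A, C). Edges now: 4
Op 5: add_edge(A, D). Edges now: 5
Op 6: add_edge(A, B). Edges now: 6
Op 7: add_edge(F, A). Edges now: 7
Op 8: add_edge(F, A) (duplicate, no change). Edges now: 7
Op 9: add_edge(D, C). Edges now: 8
Op 10: add_edge(E, C). Edges now: 9
Op 11: add_edge(F, D). Edges now: 10
Op 12: add_edge(D, B). Edges now: 11
Compute levels (Kahn BFS):
  sources (in-degree 0): F
  process F: level=0
    F->A: in-degree(A)=0, level(A)=1, enqueue
    F->C: in-degree(C)=3, level(C)>=1
    F->D: in-degree(D)=1, level(D)>=1
    F->E: in-degree(E)=0, level(E)=1, enqueue
  process A: level=1
    A->B: in-degree(B)=2, level(B)>=2
    A->C: in-degree(C)=2, level(C)>=2
    A->D: in-degree(D)=0, level(D)=2, enqueue
  process E: level=1
    E->C: in-degree(C)=1, level(C)>=2
  process D: level=2
    D->B: in-degree(B)=1, level(B)>=3
    D->C: in-degree(C)=0, level(C)=3, enqueue
  process C: level=3
    C->B: in-degree(B)=0, level(B)=4, enqueue
  process B: level=4
All levels: A:1, B:4, C:3, D:2, E:1, F:0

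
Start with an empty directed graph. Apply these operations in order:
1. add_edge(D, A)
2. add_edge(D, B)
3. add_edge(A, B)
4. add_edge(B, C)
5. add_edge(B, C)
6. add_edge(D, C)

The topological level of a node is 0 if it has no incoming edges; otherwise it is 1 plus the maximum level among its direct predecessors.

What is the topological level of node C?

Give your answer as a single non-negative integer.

Answer: 3

Derivation:
Op 1: add_edge(D, A). Edges now: 1
Op 2: add_edge(D, B). Edges now: 2
Op 3: add_edge(A, B). Edges now: 3
Op 4: add_edge(B, C). Edges now: 4
Op 5: add_edge(B, C) (duplicate, no change). Edges now: 4
Op 6: add_edge(D, C). Edges now: 5
Compute levels (Kahn BFS):
  sources (in-degree 0): D
  process D: level=0
    D->A: in-degree(A)=0, level(A)=1, enqueue
    D->B: in-degree(B)=1, level(B)>=1
    D->C: in-degree(C)=1, level(C)>=1
  process A: level=1
    A->B: in-degree(B)=0, level(B)=2, enqueue
  process B: level=2
    B->C: in-degree(C)=0, level(C)=3, enqueue
  process C: level=3
All levels: A:1, B:2, C:3, D:0
level(C) = 3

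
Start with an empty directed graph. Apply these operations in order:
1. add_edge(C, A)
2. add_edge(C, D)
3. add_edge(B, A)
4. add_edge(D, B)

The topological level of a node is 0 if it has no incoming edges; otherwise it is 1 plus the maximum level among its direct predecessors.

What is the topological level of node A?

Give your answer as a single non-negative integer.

Answer: 3

Derivation:
Op 1: add_edge(C, A). Edges now: 1
Op 2: add_edge(C, D). Edges now: 2
Op 3: add_edge(B, A). Edges now: 3
Op 4: add_edge(D, B). Edges now: 4
Compute levels (Kahn BFS):
  sources (in-degree 0): C
  process C: level=0
    C->A: in-degree(A)=1, level(A)>=1
    C->D: in-degree(D)=0, level(D)=1, enqueue
  process D: level=1
    D->B: in-degree(B)=0, level(B)=2, enqueue
  process B: level=2
    B->A: in-degree(A)=0, level(A)=3, enqueue
  process A: level=3
All levels: A:3, B:2, C:0, D:1
level(A) = 3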